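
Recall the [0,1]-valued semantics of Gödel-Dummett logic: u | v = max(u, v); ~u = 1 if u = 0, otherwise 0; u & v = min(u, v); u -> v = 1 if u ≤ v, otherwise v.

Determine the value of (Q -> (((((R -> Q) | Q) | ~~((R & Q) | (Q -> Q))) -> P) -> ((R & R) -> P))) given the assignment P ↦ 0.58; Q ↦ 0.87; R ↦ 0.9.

(R -> Q): 0.9 > 0.87, so result = 0.87
((R -> Q) | Q) = max(0.87, 0.87) = 0.87
(R & Q) = min(0.9, 0.87) = 0.87
(Q -> Q): 0.87 ≤ 0.87, so result = 1
((R & Q) | (Q -> Q)) = max(0.87, 1) = 1
~((R & Q) | (Q -> Q)): Gödel ¬ of 1 = 0 (operand ≠ 0)
~~((R & Q) | (Q -> Q)): Gödel ¬ of 0 = 1 (operand is 0)
(((R -> Q) | Q) | ~~((R & Q) | (Q -> Q))) = max(0.87, 1) = 1
((((R -> Q) | Q) | ~~((R & Q) | (Q -> Q))) -> P): 1 > 0.58, so result = 0.58
(R & R) = min(0.9, 0.9) = 0.9
((R & R) -> P): 0.9 > 0.58, so result = 0.58
(((((R -> Q) | Q) | ~~((R & Q) | (Q -> Q))) -> P) -> ((R & R) -> P)): 0.58 ≤ 0.58, so result = 1
(Q -> (((((R -> Q) | Q) | ~~((R & Q) | (Q -> Q))) -> P) -> ((R & R) -> P))): 0.87 ≤ 1, so result = 1

1.00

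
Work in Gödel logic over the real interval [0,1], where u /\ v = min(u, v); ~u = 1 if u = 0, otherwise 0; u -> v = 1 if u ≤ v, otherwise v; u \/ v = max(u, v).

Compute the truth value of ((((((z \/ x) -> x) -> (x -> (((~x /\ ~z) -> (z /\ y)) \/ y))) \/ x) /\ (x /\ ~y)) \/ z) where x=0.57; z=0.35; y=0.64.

0.35

(z \/ x) = max(0.35, 0.57) = 0.57
((z \/ x) -> x): 0.57 ≤ 0.57, so result = 1
~x: Gödel ¬ of 0.57 = 0 (operand ≠ 0)
~z: Gödel ¬ of 0.35 = 0 (operand ≠ 0)
(~x /\ ~z) = min(0, 0) = 0
(z /\ y) = min(0.35, 0.64) = 0.35
((~x /\ ~z) -> (z /\ y)): 0 ≤ 0.35, so result = 1
(((~x /\ ~z) -> (z /\ y)) \/ y) = max(1, 0.64) = 1
(x -> (((~x /\ ~z) -> (z /\ y)) \/ y)): 0.57 ≤ 1, so result = 1
(((z \/ x) -> x) -> (x -> (((~x /\ ~z) -> (z /\ y)) \/ y))): 1 ≤ 1, so result = 1
((((z \/ x) -> x) -> (x -> (((~x /\ ~z) -> (z /\ y)) \/ y))) \/ x) = max(1, 0.57) = 1
~y: Gödel ¬ of 0.64 = 0 (operand ≠ 0)
(x /\ ~y) = min(0.57, 0) = 0
(((((z \/ x) -> x) -> (x -> (((~x /\ ~z) -> (z /\ y)) \/ y))) \/ x) /\ (x /\ ~y)) = min(1, 0) = 0
((((((z \/ x) -> x) -> (x -> (((~x /\ ~z) -> (z /\ y)) \/ y))) \/ x) /\ (x /\ ~y)) \/ z) = max(0, 0.35) = 0.35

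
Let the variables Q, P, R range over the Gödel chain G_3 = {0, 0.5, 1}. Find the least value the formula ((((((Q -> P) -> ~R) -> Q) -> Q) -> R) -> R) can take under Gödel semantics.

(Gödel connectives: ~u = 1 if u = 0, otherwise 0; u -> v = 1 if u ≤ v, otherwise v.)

The minimum is attained at Q = 0, P = 0, R = 0.5:
  (Q -> P): 0 ≤ 0, so result = 1
  ~R: Gödel ¬ of 0.5 = 0 (operand ≠ 0)
  ((Q -> P) -> ~R): 1 > 0, so result = 0
  (((Q -> P) -> ~R) -> Q): 0 ≤ 0, so result = 1
  ((((Q -> P) -> ~R) -> Q) -> Q): 1 > 0, so result = 0
  (((((Q -> P) -> ~R) -> Q) -> Q) -> R): 0 ≤ 0.5, so result = 1
  ((((((Q -> P) -> ~R) -> Q) -> Q) -> R) -> R): 1 > 0.5, so result = 0.5
Checking all 27 assignments confirms none give a value below 0.50.

0.50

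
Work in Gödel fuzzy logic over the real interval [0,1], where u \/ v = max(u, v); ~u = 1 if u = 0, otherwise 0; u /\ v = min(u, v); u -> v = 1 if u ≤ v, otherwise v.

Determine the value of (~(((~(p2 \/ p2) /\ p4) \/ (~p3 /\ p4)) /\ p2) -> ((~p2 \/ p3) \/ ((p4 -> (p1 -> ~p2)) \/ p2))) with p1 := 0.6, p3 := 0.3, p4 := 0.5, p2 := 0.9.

(p2 \/ p2) = max(0.9, 0.9) = 0.9
~(p2 \/ p2): Gödel ¬ of 0.9 = 0 (operand ≠ 0)
(~(p2 \/ p2) /\ p4) = min(0, 0.5) = 0
~p3: Gödel ¬ of 0.3 = 0 (operand ≠ 0)
(~p3 /\ p4) = min(0, 0.5) = 0
((~(p2 \/ p2) /\ p4) \/ (~p3 /\ p4)) = max(0, 0) = 0
(((~(p2 \/ p2) /\ p4) \/ (~p3 /\ p4)) /\ p2) = min(0, 0.9) = 0
~(((~(p2 \/ p2) /\ p4) \/ (~p3 /\ p4)) /\ p2): Gödel ¬ of 0 = 1 (operand is 0)
~p2: Gödel ¬ of 0.9 = 0 (operand ≠ 0)
(~p2 \/ p3) = max(0, 0.3) = 0.3
~p2: Gödel ¬ of 0.9 = 0 (operand ≠ 0)
(p1 -> ~p2): 0.6 > 0, so result = 0
(p4 -> (p1 -> ~p2)): 0.5 > 0, so result = 0
((p4 -> (p1 -> ~p2)) \/ p2) = max(0, 0.9) = 0.9
((~p2 \/ p3) \/ ((p4 -> (p1 -> ~p2)) \/ p2)) = max(0.3, 0.9) = 0.9
(~(((~(p2 \/ p2) /\ p4) \/ (~p3 /\ p4)) /\ p2) -> ((~p2 \/ p3) \/ ((p4 -> (p1 -> ~p2)) \/ p2))): 1 > 0.9, so result = 0.9

0.90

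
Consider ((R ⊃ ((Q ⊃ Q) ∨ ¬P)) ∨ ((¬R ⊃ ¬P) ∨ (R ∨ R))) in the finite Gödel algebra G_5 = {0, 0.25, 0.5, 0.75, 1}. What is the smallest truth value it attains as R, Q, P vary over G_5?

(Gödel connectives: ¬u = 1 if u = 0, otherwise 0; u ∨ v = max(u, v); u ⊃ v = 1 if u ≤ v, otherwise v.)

Every assignment gives 1. For instance at R = 0, Q = 0, P = 0:
  (Q ⊃ Q): 0 ≤ 0, so result = 1
  ¬P: Gödel ¬ of 0 = 1 (operand is 0)
  ((Q ⊃ Q) ∨ ¬P) = max(1, 1) = 1
  (R ⊃ ((Q ⊃ Q) ∨ ¬P)): 0 ≤ 1, so result = 1
  ¬R: Gödel ¬ of 0 = 1 (operand is 0)
  ¬P: Gödel ¬ of 0 = 1 (operand is 0)
  (¬R ⊃ ¬P): 1 ≤ 1, so result = 1
  (R ∨ R) = max(0, 0) = 0
  ((¬R ⊃ ¬P) ∨ (R ∨ R)) = max(1, 0) = 1
  ((R ⊃ ((Q ⊃ Q) ∨ ¬P)) ∨ ((¬R ⊃ ¬P) ∨ (R ∨ R))) = max(1, 1) = 1
All 125 assignments give value 1 — the formula is a G_5-tautology.

1.00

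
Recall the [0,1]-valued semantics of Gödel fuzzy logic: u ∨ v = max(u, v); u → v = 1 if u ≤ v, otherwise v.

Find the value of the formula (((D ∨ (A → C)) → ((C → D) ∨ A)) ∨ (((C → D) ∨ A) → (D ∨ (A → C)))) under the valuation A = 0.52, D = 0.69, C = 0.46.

1.00

(A → C): 0.52 > 0.46, so result = 0.46
(D ∨ (A → C)) = max(0.69, 0.46) = 0.69
(C → D): 0.46 ≤ 0.69, so result = 1
((C → D) ∨ A) = max(1, 0.52) = 1
((D ∨ (A → C)) → ((C → D) ∨ A)): 0.69 ≤ 1, so result = 1
(C → D): 0.46 ≤ 0.69, so result = 1
((C → D) ∨ A) = max(1, 0.52) = 1
(A → C): 0.52 > 0.46, so result = 0.46
(D ∨ (A → C)) = max(0.69, 0.46) = 0.69
(((C → D) ∨ A) → (D ∨ (A → C))): 1 > 0.69, so result = 0.69
(((D ∨ (A → C)) → ((C → D) ∨ A)) ∨ (((C → D) ∨ A) → (D ∨ (A → C)))) = max(1, 0.69) = 1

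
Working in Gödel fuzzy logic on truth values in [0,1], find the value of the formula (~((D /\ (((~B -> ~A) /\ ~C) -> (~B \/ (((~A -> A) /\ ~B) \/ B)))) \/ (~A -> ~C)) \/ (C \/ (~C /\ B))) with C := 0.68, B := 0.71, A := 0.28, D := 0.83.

0.68

~B: Gödel ¬ of 0.71 = 0 (operand ≠ 0)
~A: Gödel ¬ of 0.28 = 0 (operand ≠ 0)
(~B -> ~A): 0 ≤ 0, so result = 1
~C: Gödel ¬ of 0.68 = 0 (operand ≠ 0)
((~B -> ~A) /\ ~C) = min(1, 0) = 0
~B: Gödel ¬ of 0.71 = 0 (operand ≠ 0)
~A: Gödel ¬ of 0.28 = 0 (operand ≠ 0)
(~A -> A): 0 ≤ 0.28, so result = 1
~B: Gödel ¬ of 0.71 = 0 (operand ≠ 0)
((~A -> A) /\ ~B) = min(1, 0) = 0
(((~A -> A) /\ ~B) \/ B) = max(0, 0.71) = 0.71
(~B \/ (((~A -> A) /\ ~B) \/ B)) = max(0, 0.71) = 0.71
(((~B -> ~A) /\ ~C) -> (~B \/ (((~A -> A) /\ ~B) \/ B))): 0 ≤ 0.71, so result = 1
(D /\ (((~B -> ~A) /\ ~C) -> (~B \/ (((~A -> A) /\ ~B) \/ B)))) = min(0.83, 1) = 0.83
~A: Gödel ¬ of 0.28 = 0 (operand ≠ 0)
~C: Gödel ¬ of 0.68 = 0 (operand ≠ 0)
(~A -> ~C): 0 ≤ 0, so result = 1
((D /\ (((~B -> ~A) /\ ~C) -> (~B \/ (((~A -> A) /\ ~B) \/ B)))) \/ (~A -> ~C)) = max(0.83, 1) = 1
~((D /\ (((~B -> ~A) /\ ~C) -> (~B \/ (((~A -> A) /\ ~B) \/ B)))) \/ (~A -> ~C)): Gödel ¬ of 1 = 0 (operand ≠ 0)
~C: Gödel ¬ of 0.68 = 0 (operand ≠ 0)
(~C /\ B) = min(0, 0.71) = 0
(C \/ (~C /\ B)) = max(0.68, 0) = 0.68
(~((D /\ (((~B -> ~A) /\ ~C) -> (~B \/ (((~A -> A) /\ ~B) \/ B)))) \/ (~A -> ~C)) \/ (C \/ (~C /\ B))) = max(0, 0.68) = 0.68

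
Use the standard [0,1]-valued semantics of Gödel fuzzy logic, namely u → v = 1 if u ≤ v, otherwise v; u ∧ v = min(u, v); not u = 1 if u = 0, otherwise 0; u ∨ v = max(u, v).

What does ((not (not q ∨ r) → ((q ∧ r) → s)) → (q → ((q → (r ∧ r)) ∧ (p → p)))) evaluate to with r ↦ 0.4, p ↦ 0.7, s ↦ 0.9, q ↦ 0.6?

not q: Gödel ¬ of 0.6 = 0 (operand ≠ 0)
(not q ∨ r) = max(0, 0.4) = 0.4
not (not q ∨ r): Gödel ¬ of 0.4 = 0 (operand ≠ 0)
(q ∧ r) = min(0.6, 0.4) = 0.4
((q ∧ r) → s): 0.4 ≤ 0.9, so result = 1
(not (not q ∨ r) → ((q ∧ r) → s)): 0 ≤ 1, so result = 1
(r ∧ r) = min(0.4, 0.4) = 0.4
(q → (r ∧ r)): 0.6 > 0.4, so result = 0.4
(p → p): 0.7 ≤ 0.7, so result = 1
((q → (r ∧ r)) ∧ (p → p)) = min(0.4, 1) = 0.4
(q → ((q → (r ∧ r)) ∧ (p → p))): 0.6 > 0.4, so result = 0.4
((not (not q ∨ r) → ((q ∧ r) → s)) → (q → ((q → (r ∧ r)) ∧ (p → p)))): 1 > 0.4, so result = 0.4

0.40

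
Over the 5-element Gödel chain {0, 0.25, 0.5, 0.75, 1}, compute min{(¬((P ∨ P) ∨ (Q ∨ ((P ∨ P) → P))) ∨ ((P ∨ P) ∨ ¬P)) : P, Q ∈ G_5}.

The minimum is attained at P = 0.25, Q = 0:
  (P ∨ P) = max(0.25, 0.25) = 0.25
  (P ∨ P) = max(0.25, 0.25) = 0.25
  ((P ∨ P) → P): 0.25 ≤ 0.25, so result = 1
  (Q ∨ ((P ∨ P) → P)) = max(0, 1) = 1
  ((P ∨ P) ∨ (Q ∨ ((P ∨ P) → P))) = max(0.25, 1) = 1
  ¬((P ∨ P) ∨ (Q ∨ ((P ∨ P) → P))): Gödel ¬ of 1 = 0 (operand ≠ 0)
  (P ∨ P) = max(0.25, 0.25) = 0.25
  ¬P: Gödel ¬ of 0.25 = 0 (operand ≠ 0)
  ((P ∨ P) ∨ ¬P) = max(0.25, 0) = 0.25
  (¬((P ∨ P) ∨ (Q ∨ ((P ∨ P) → P))) ∨ ((P ∨ P) ∨ ¬P)) = max(0, 0.25) = 0.25
Checking all 25 assignments confirms none give a value below 0.25.

0.25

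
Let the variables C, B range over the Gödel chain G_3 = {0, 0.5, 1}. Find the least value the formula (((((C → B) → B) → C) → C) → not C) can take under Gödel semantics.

The minimum is attained at C = 0.5, B = 0:
  (C → B): 0.5 > 0, so result = 0
  ((C → B) → B): 0 ≤ 0, so result = 1
  (((C → B) → B) → C): 1 > 0.5, so result = 0.5
  ((((C → B) → B) → C) → C): 0.5 ≤ 0.5, so result = 1
  not C: Gödel ¬ of 0.5 = 0 (operand ≠ 0)
  (((((C → B) → B) → C) → C) → not C): 1 > 0, so result = 0
Checking all 9 assignments confirms none give a value below 0.00.

0.00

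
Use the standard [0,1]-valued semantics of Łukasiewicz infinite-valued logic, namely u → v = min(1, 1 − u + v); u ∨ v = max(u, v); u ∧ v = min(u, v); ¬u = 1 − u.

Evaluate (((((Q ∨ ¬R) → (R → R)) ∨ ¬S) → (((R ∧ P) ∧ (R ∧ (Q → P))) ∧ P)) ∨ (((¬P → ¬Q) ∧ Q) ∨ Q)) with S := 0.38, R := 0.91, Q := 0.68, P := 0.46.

¬R: Łukasiewicz ¬ gives 1 − 0.91 = 0.09
(Q ∨ ¬R) = max(0.68, 0.09) = 0.68
(R → R): min(1, 1 − 0.91 + 0.91) = 1
((Q ∨ ¬R) → (R → R)): min(1, 1 − 0.68 + 1) = 1
¬S: Łukasiewicz ¬ gives 1 − 0.38 = 0.62
(((Q ∨ ¬R) → (R → R)) ∨ ¬S) = max(1, 0.62) = 1
(R ∧ P) = min(0.91, 0.46) = 0.46
(Q → P): min(1, 1 − 0.68 + 0.46) = 0.78
(R ∧ (Q → P)) = min(0.91, 0.78) = 0.78
((R ∧ P) ∧ (R ∧ (Q → P))) = min(0.46, 0.78) = 0.46
(((R ∧ P) ∧ (R ∧ (Q → P))) ∧ P) = min(0.46, 0.46) = 0.46
((((Q ∨ ¬R) → (R → R)) ∨ ¬S) → (((R ∧ P) ∧ (R ∧ (Q → P))) ∧ P)): min(1, 1 − 1 + 0.46) = 0.46
¬P: Łukasiewicz ¬ gives 1 − 0.46 = 0.54
¬Q: Łukasiewicz ¬ gives 1 − 0.68 = 0.32
(¬P → ¬Q): min(1, 1 − 0.54 + 0.32) = 0.78
((¬P → ¬Q) ∧ Q) = min(0.78, 0.68) = 0.68
(((¬P → ¬Q) ∧ Q) ∨ Q) = max(0.68, 0.68) = 0.68
(((((Q ∨ ¬R) → (R → R)) ∨ ¬S) → (((R ∧ P) ∧ (R ∧ (Q → P))) ∧ P)) ∨ (((¬P → ¬Q) ∧ Q) ∨ Q)) = max(0.46, 0.68) = 0.68

0.68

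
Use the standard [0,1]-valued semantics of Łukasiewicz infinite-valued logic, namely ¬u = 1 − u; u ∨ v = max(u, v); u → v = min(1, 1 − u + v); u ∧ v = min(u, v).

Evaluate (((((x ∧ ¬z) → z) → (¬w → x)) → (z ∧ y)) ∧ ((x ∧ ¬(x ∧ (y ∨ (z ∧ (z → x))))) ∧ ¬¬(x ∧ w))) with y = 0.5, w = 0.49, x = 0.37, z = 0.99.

¬z: Łukasiewicz ¬ gives 1 − 0.99 = 0.01
(x ∧ ¬z) = min(0.37, 0.01) = 0.01
((x ∧ ¬z) → z): min(1, 1 − 0.01 + 0.99) = 1
¬w: Łukasiewicz ¬ gives 1 − 0.49 = 0.51
(¬w → x): min(1, 1 − 0.51 + 0.37) = 0.86
(((x ∧ ¬z) → z) → (¬w → x)): min(1, 1 − 1 + 0.86) = 0.86
(z ∧ y) = min(0.99, 0.5) = 0.5
((((x ∧ ¬z) → z) → (¬w → x)) → (z ∧ y)): min(1, 1 − 0.86 + 0.5) = 0.64
(z → x): min(1, 1 − 0.99 + 0.37) = 0.38
(z ∧ (z → x)) = min(0.99, 0.38) = 0.38
(y ∨ (z ∧ (z → x))) = max(0.5, 0.38) = 0.5
(x ∧ (y ∨ (z ∧ (z → x)))) = min(0.37, 0.5) = 0.37
¬(x ∧ (y ∨ (z ∧ (z → x)))): Łukasiewicz ¬ gives 1 − 0.37 = 0.63
(x ∧ ¬(x ∧ (y ∨ (z ∧ (z → x))))) = min(0.37, 0.63) = 0.37
(x ∧ w) = min(0.37, 0.49) = 0.37
¬(x ∧ w): Łukasiewicz ¬ gives 1 − 0.37 = 0.63
¬¬(x ∧ w): Łukasiewicz ¬ gives 1 − 0.63 = 0.37
((x ∧ ¬(x ∧ (y ∨ (z ∧ (z → x))))) ∧ ¬¬(x ∧ w)) = min(0.37, 0.37) = 0.37
(((((x ∧ ¬z) → z) → (¬w → x)) → (z ∧ y)) ∧ ((x ∧ ¬(x ∧ (y ∨ (z ∧ (z → x))))) ∧ ¬¬(x ∧ w))) = min(0.64, 0.37) = 0.37

0.37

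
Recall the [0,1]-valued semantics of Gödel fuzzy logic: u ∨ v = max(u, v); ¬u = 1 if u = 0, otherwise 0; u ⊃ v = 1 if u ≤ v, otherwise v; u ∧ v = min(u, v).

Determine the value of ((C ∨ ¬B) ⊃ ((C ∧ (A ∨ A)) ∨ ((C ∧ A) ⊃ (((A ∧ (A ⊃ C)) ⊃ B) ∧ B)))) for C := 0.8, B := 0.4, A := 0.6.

¬B: Gödel ¬ of 0.4 = 0 (operand ≠ 0)
(C ∨ ¬B) = max(0.8, 0) = 0.8
(A ∨ A) = max(0.6, 0.6) = 0.6
(C ∧ (A ∨ A)) = min(0.8, 0.6) = 0.6
(C ∧ A) = min(0.8, 0.6) = 0.6
(A ⊃ C): 0.6 ≤ 0.8, so result = 1
(A ∧ (A ⊃ C)) = min(0.6, 1) = 0.6
((A ∧ (A ⊃ C)) ⊃ B): 0.6 > 0.4, so result = 0.4
(((A ∧ (A ⊃ C)) ⊃ B) ∧ B) = min(0.4, 0.4) = 0.4
((C ∧ A) ⊃ (((A ∧ (A ⊃ C)) ⊃ B) ∧ B)): 0.6 > 0.4, so result = 0.4
((C ∧ (A ∨ A)) ∨ ((C ∧ A) ⊃ (((A ∧ (A ⊃ C)) ⊃ B) ∧ B))) = max(0.6, 0.4) = 0.6
((C ∨ ¬B) ⊃ ((C ∧ (A ∨ A)) ∨ ((C ∧ A) ⊃ (((A ∧ (A ⊃ C)) ⊃ B) ∧ B)))): 0.8 > 0.6, so result = 0.6

0.60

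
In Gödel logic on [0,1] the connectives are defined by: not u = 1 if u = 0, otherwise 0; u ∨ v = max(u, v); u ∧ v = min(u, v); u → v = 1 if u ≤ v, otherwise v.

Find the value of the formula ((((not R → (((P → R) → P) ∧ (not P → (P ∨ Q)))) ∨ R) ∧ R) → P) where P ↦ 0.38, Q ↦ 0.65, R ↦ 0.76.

0.38

not R: Gödel ¬ of 0.76 = 0 (operand ≠ 0)
(P → R): 0.38 ≤ 0.76, so result = 1
((P → R) → P): 1 > 0.38, so result = 0.38
not P: Gödel ¬ of 0.38 = 0 (operand ≠ 0)
(P ∨ Q) = max(0.38, 0.65) = 0.65
(not P → (P ∨ Q)): 0 ≤ 0.65, so result = 1
(((P → R) → P) ∧ (not P → (P ∨ Q))) = min(0.38, 1) = 0.38
(not R → (((P → R) → P) ∧ (not P → (P ∨ Q)))): 0 ≤ 0.38, so result = 1
((not R → (((P → R) → P) ∧ (not P → (P ∨ Q)))) ∨ R) = max(1, 0.76) = 1
(((not R → (((P → R) → P) ∧ (not P → (P ∨ Q)))) ∨ R) ∧ R) = min(1, 0.76) = 0.76
((((not R → (((P → R) → P) ∧ (not P → (P ∨ Q)))) ∨ R) ∧ R) → P): 0.76 > 0.38, so result = 0.38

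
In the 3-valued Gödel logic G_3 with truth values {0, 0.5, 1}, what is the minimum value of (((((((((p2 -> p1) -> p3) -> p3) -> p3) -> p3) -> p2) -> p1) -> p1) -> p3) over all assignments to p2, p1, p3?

The minimum is attained at p2 = 0, p1 = 0.5, p3 = 0:
  (p2 -> p1): 0 ≤ 0.5, so result = 1
  ((p2 -> p1) -> p3): 1 > 0, so result = 0
  (((p2 -> p1) -> p3) -> p3): 0 ≤ 0, so result = 1
  ((((p2 -> p1) -> p3) -> p3) -> p3): 1 > 0, so result = 0
  (((((p2 -> p1) -> p3) -> p3) -> p3) -> p3): 0 ≤ 0, so result = 1
  ((((((p2 -> p1) -> p3) -> p3) -> p3) -> p3) -> p2): 1 > 0, so result = 0
  (((((((p2 -> p1) -> p3) -> p3) -> p3) -> p3) -> p2) -> p1): 0 ≤ 0.5, so result = 1
  ((((((((p2 -> p1) -> p3) -> p3) -> p3) -> p3) -> p2) -> p1) -> p1): 1 > 0.5, so result = 0.5
  (((((((((p2 -> p1) -> p3) -> p3) -> p3) -> p3) -> p2) -> p1) -> p1) -> p3): 0.5 > 0, so result = 0
Checking all 27 assignments confirms none give a value below 0.00.

0.00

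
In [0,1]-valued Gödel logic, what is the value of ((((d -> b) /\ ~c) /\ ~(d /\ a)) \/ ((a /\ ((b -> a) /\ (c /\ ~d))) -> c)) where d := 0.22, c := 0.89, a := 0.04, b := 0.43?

1.00

(d -> b): 0.22 ≤ 0.43, so result = 1
~c: Gödel ¬ of 0.89 = 0 (operand ≠ 0)
((d -> b) /\ ~c) = min(1, 0) = 0
(d /\ a) = min(0.22, 0.04) = 0.04
~(d /\ a): Gödel ¬ of 0.04 = 0 (operand ≠ 0)
(((d -> b) /\ ~c) /\ ~(d /\ a)) = min(0, 0) = 0
(b -> a): 0.43 > 0.04, so result = 0.04
~d: Gödel ¬ of 0.22 = 0 (operand ≠ 0)
(c /\ ~d) = min(0.89, 0) = 0
((b -> a) /\ (c /\ ~d)) = min(0.04, 0) = 0
(a /\ ((b -> a) /\ (c /\ ~d))) = min(0.04, 0) = 0
((a /\ ((b -> a) /\ (c /\ ~d))) -> c): 0 ≤ 0.89, so result = 1
((((d -> b) /\ ~c) /\ ~(d /\ a)) \/ ((a /\ ((b -> a) /\ (c /\ ~d))) -> c)) = max(0, 1) = 1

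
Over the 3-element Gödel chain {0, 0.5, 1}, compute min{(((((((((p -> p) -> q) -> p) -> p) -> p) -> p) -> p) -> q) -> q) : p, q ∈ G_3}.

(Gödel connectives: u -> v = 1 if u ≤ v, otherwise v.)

The minimum is attained at p = 0, q = 0.5:
  (p -> p): 0 ≤ 0, so result = 1
  ((p -> p) -> q): 1 > 0.5, so result = 0.5
  (((p -> p) -> q) -> p): 0.5 > 0, so result = 0
  ((((p -> p) -> q) -> p) -> p): 0 ≤ 0, so result = 1
  (((((p -> p) -> q) -> p) -> p) -> p): 1 > 0, so result = 0
  ((((((p -> p) -> q) -> p) -> p) -> p) -> p): 0 ≤ 0, so result = 1
  (((((((p -> p) -> q) -> p) -> p) -> p) -> p) -> p): 1 > 0, so result = 0
  ((((((((p -> p) -> q) -> p) -> p) -> p) -> p) -> p) -> q): 0 ≤ 0.5, so result = 1
  (((((((((p -> p) -> q) -> p) -> p) -> p) -> p) -> p) -> q) -> q): 1 > 0.5, so result = 0.5
Checking all 9 assignments confirms none give a value below 0.50.

0.50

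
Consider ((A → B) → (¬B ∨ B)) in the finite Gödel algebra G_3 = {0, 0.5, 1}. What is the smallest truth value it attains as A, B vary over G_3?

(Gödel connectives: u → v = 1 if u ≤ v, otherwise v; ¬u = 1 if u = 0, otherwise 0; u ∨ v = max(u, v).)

0.50

The minimum is attained at A = 0, B = 0.5:
  (A → B): 0 ≤ 0.5, so result = 1
  ¬B: Gödel ¬ of 0.5 = 0 (operand ≠ 0)
  (¬B ∨ B) = max(0, 0.5) = 0.5
  ((A → B) → (¬B ∨ B)): 1 > 0.5, so result = 0.5
Checking all 9 assignments confirms none give a value below 0.50.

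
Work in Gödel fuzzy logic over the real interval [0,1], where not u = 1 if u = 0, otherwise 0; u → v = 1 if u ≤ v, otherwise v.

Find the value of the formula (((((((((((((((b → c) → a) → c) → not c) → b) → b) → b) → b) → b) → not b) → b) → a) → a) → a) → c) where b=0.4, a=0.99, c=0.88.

(b → c): 0.4 ≤ 0.88, so result = 1
((b → c) → a): 1 > 0.99, so result = 0.99
(((b → c) → a) → c): 0.99 > 0.88, so result = 0.88
not c: Gödel ¬ of 0.88 = 0 (operand ≠ 0)
((((b → c) → a) → c) → not c): 0.88 > 0, so result = 0
(((((b → c) → a) → c) → not c) → b): 0 ≤ 0.4, so result = 1
((((((b → c) → a) → c) → not c) → b) → b): 1 > 0.4, so result = 0.4
(((((((b → c) → a) → c) → not c) → b) → b) → b): 0.4 ≤ 0.4, so result = 1
((((((((b → c) → a) → c) → not c) → b) → b) → b) → b): 1 > 0.4, so result = 0.4
(((((((((b → c) → a) → c) → not c) → b) → b) → b) → b) → b): 0.4 ≤ 0.4, so result = 1
not b: Gödel ¬ of 0.4 = 0 (operand ≠ 0)
((((((((((b → c) → a) → c) → not c) → b) → b) → b) → b) → b) → not b): 1 > 0, so result = 0
(((((((((((b → c) → a) → c) → not c) → b) → b) → b) → b) → b) → not b) → b): 0 ≤ 0.4, so result = 1
((((((((((((b → c) → a) → c) → not c) → b) → b) → b) → b) → b) → not b) → b) → a): 1 > 0.99, so result = 0.99
(((((((((((((b → c) → a) → c) → not c) → b) → b) → b) → b) → b) → not b) → b) → a) → a): 0.99 ≤ 0.99, so result = 1
((((((((((((((b → c) → a) → c) → not c) → b) → b) → b) → b) → b) → not b) → b) → a) → a) → a): 1 > 0.99, so result = 0.99
(((((((((((((((b → c) → a) → c) → not c) → b) → b) → b) → b) → b) → not b) → b) → a) → a) → a) → c): 0.99 > 0.88, so result = 0.88

0.88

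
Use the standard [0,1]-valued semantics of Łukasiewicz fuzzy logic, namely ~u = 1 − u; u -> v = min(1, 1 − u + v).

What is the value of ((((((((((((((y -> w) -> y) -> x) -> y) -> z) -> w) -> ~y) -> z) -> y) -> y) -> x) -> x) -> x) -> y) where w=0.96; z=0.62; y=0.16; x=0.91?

0.16

(y -> w): min(1, 1 − 0.16 + 0.96) = 1
((y -> w) -> y): min(1, 1 − 1 + 0.16) = 0.16
(((y -> w) -> y) -> x): min(1, 1 − 0.16 + 0.91) = 1
((((y -> w) -> y) -> x) -> y): min(1, 1 − 1 + 0.16) = 0.16
(((((y -> w) -> y) -> x) -> y) -> z): min(1, 1 − 0.16 + 0.62) = 1
((((((y -> w) -> y) -> x) -> y) -> z) -> w): min(1, 1 − 1 + 0.96) = 0.96
~y: Łukasiewicz ¬ gives 1 − 0.16 = 0.84
(((((((y -> w) -> y) -> x) -> y) -> z) -> w) -> ~y): min(1, 1 − 0.96 + 0.84) = 0.88
((((((((y -> w) -> y) -> x) -> y) -> z) -> w) -> ~y) -> z): min(1, 1 − 0.88 + 0.62) = 0.74
(((((((((y -> w) -> y) -> x) -> y) -> z) -> w) -> ~y) -> z) -> y): min(1, 1 − 0.74 + 0.16) = 0.42
((((((((((y -> w) -> y) -> x) -> y) -> z) -> w) -> ~y) -> z) -> y) -> y): min(1, 1 − 0.42 + 0.16) = 0.74
(((((((((((y -> w) -> y) -> x) -> y) -> z) -> w) -> ~y) -> z) -> y) -> y) -> x): min(1, 1 − 0.74 + 0.91) = 1
((((((((((((y -> w) -> y) -> x) -> y) -> z) -> w) -> ~y) -> z) -> y) -> y) -> x) -> x): min(1, 1 − 1 + 0.91) = 0.91
(((((((((((((y -> w) -> y) -> x) -> y) -> z) -> w) -> ~y) -> z) -> y) -> y) -> x) -> x) -> x): min(1, 1 − 0.91 + 0.91) = 1
((((((((((((((y -> w) -> y) -> x) -> y) -> z) -> w) -> ~y) -> z) -> y) -> y) -> x) -> x) -> x) -> y): min(1, 1 − 1 + 0.16) = 0.16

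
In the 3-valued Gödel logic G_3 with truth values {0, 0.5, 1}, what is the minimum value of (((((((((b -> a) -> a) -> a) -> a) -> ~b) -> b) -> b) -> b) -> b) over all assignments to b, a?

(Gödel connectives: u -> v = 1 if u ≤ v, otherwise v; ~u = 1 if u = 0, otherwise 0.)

0.50

The minimum is attained at b = 0.5, a = 0:
  (b -> a): 0.5 > 0, so result = 0
  ((b -> a) -> a): 0 ≤ 0, so result = 1
  (((b -> a) -> a) -> a): 1 > 0, so result = 0
  ((((b -> a) -> a) -> a) -> a): 0 ≤ 0, so result = 1
  ~b: Gödel ¬ of 0.5 = 0 (operand ≠ 0)
  (((((b -> a) -> a) -> a) -> a) -> ~b): 1 > 0, so result = 0
  ((((((b -> a) -> a) -> a) -> a) -> ~b) -> b): 0 ≤ 0.5, so result = 1
  (((((((b -> a) -> a) -> a) -> a) -> ~b) -> b) -> b): 1 > 0.5, so result = 0.5
  ((((((((b -> a) -> a) -> a) -> a) -> ~b) -> b) -> b) -> b): 0.5 ≤ 0.5, so result = 1
  (((((((((b -> a) -> a) -> a) -> a) -> ~b) -> b) -> b) -> b) -> b): 1 > 0.5, so result = 0.5
Checking all 9 assignments confirms none give a value below 0.50.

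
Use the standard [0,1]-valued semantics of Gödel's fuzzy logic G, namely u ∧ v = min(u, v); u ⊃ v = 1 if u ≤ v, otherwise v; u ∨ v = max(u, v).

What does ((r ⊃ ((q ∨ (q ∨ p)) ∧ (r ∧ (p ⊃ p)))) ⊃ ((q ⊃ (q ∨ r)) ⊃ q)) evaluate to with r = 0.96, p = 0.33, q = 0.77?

(q ∨ p) = max(0.77, 0.33) = 0.77
(q ∨ (q ∨ p)) = max(0.77, 0.77) = 0.77
(p ⊃ p): 0.33 ≤ 0.33, so result = 1
(r ∧ (p ⊃ p)) = min(0.96, 1) = 0.96
((q ∨ (q ∨ p)) ∧ (r ∧ (p ⊃ p))) = min(0.77, 0.96) = 0.77
(r ⊃ ((q ∨ (q ∨ p)) ∧ (r ∧ (p ⊃ p)))): 0.96 > 0.77, so result = 0.77
(q ∨ r) = max(0.77, 0.96) = 0.96
(q ⊃ (q ∨ r)): 0.77 ≤ 0.96, so result = 1
((q ⊃ (q ∨ r)) ⊃ q): 1 > 0.77, so result = 0.77
((r ⊃ ((q ∨ (q ∨ p)) ∧ (r ∧ (p ⊃ p)))) ⊃ ((q ⊃ (q ∨ r)) ⊃ q)): 0.77 ≤ 0.77, so result = 1

1.00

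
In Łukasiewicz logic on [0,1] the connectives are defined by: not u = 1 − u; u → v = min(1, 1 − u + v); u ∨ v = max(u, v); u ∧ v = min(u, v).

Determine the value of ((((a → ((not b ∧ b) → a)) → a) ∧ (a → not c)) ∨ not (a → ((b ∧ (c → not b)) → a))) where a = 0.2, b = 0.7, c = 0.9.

0.20

not b: Łukasiewicz ¬ gives 1 − 0.7 = 0.3
(not b ∧ b) = min(0.3, 0.7) = 0.3
((not b ∧ b) → a): min(1, 1 − 0.3 + 0.2) = 0.9
(a → ((not b ∧ b) → a)): min(1, 1 − 0.2 + 0.9) = 1
((a → ((not b ∧ b) → a)) → a): min(1, 1 − 1 + 0.2) = 0.2
not c: Łukasiewicz ¬ gives 1 − 0.9 = 0.1
(a → not c): min(1, 1 − 0.2 + 0.1) = 0.9
(((a → ((not b ∧ b) → a)) → a) ∧ (a → not c)) = min(0.2, 0.9) = 0.2
not b: Łukasiewicz ¬ gives 1 − 0.7 = 0.3
(c → not b): min(1, 1 − 0.9 + 0.3) = 0.4
(b ∧ (c → not b)) = min(0.7, 0.4) = 0.4
((b ∧ (c → not b)) → a): min(1, 1 − 0.4 + 0.2) = 0.8
(a → ((b ∧ (c → not b)) → a)): min(1, 1 − 0.2 + 0.8) = 1
not (a → ((b ∧ (c → not b)) → a)): Łukasiewicz ¬ gives 1 − 1 = 0
((((a → ((not b ∧ b) → a)) → a) ∧ (a → not c)) ∨ not (a → ((b ∧ (c → not b)) → a))) = max(0.2, 0) = 0.2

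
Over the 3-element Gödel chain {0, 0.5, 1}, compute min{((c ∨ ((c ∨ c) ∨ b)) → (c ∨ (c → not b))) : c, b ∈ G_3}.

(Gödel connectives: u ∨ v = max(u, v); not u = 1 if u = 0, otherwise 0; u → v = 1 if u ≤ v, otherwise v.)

The minimum is attained at c = 0.5, b = 1:
  (c ∨ c) = max(0.5, 0.5) = 0.5
  ((c ∨ c) ∨ b) = max(0.5, 1) = 1
  (c ∨ ((c ∨ c) ∨ b)) = max(0.5, 1) = 1
  not b: Gödel ¬ of 1 = 0 (operand ≠ 0)
  (c → not b): 0.5 > 0, so result = 0
  (c ∨ (c → not b)) = max(0.5, 0) = 0.5
  ((c ∨ ((c ∨ c) ∨ b)) → (c ∨ (c → not b))): 1 > 0.5, so result = 0.5
Checking all 9 assignments confirms none give a value below 0.50.

0.50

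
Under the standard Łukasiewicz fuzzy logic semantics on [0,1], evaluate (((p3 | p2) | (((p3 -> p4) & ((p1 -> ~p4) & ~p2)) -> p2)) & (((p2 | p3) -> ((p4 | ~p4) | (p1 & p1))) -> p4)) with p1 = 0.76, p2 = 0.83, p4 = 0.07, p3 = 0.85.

0.07

(p3 | p2) = max(0.85, 0.83) = 0.85
(p3 -> p4): min(1, 1 − 0.85 + 0.07) = 0.22
~p4: Łukasiewicz ¬ gives 1 − 0.07 = 0.93
(p1 -> ~p4): min(1, 1 − 0.76 + 0.93) = 1
~p2: Łukasiewicz ¬ gives 1 − 0.83 = 0.17
((p1 -> ~p4) & ~p2) = min(1, 0.17) = 0.17
((p3 -> p4) & ((p1 -> ~p4) & ~p2)) = min(0.22, 0.17) = 0.17
(((p3 -> p4) & ((p1 -> ~p4) & ~p2)) -> p2): min(1, 1 − 0.17 + 0.83) = 1
((p3 | p2) | (((p3 -> p4) & ((p1 -> ~p4) & ~p2)) -> p2)) = max(0.85, 1) = 1
(p2 | p3) = max(0.83, 0.85) = 0.85
~p4: Łukasiewicz ¬ gives 1 − 0.07 = 0.93
(p4 | ~p4) = max(0.07, 0.93) = 0.93
(p1 & p1) = min(0.76, 0.76) = 0.76
((p4 | ~p4) | (p1 & p1)) = max(0.93, 0.76) = 0.93
((p2 | p3) -> ((p4 | ~p4) | (p1 & p1))): min(1, 1 − 0.85 + 0.93) = 1
(((p2 | p3) -> ((p4 | ~p4) | (p1 & p1))) -> p4): min(1, 1 − 1 + 0.07) = 0.07
(((p3 | p2) | (((p3 -> p4) & ((p1 -> ~p4) & ~p2)) -> p2)) & (((p2 | p3) -> ((p4 | ~p4) | (p1 & p1))) -> p4)) = min(1, 0.07) = 0.07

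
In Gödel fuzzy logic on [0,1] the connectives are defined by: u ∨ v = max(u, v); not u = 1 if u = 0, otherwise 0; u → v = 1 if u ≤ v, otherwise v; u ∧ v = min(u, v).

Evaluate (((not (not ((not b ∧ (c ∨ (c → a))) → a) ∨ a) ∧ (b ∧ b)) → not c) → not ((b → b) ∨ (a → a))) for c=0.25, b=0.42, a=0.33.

0.00

not b: Gödel ¬ of 0.42 = 0 (operand ≠ 0)
(c → a): 0.25 ≤ 0.33, so result = 1
(c ∨ (c → a)) = max(0.25, 1) = 1
(not b ∧ (c ∨ (c → a))) = min(0, 1) = 0
((not b ∧ (c ∨ (c → a))) → a): 0 ≤ 0.33, so result = 1
not ((not b ∧ (c ∨ (c → a))) → a): Gödel ¬ of 1 = 0 (operand ≠ 0)
(not ((not b ∧ (c ∨ (c → a))) → a) ∨ a) = max(0, 0.33) = 0.33
not (not ((not b ∧ (c ∨ (c → a))) → a) ∨ a): Gödel ¬ of 0.33 = 0 (operand ≠ 0)
(b ∧ b) = min(0.42, 0.42) = 0.42
(not (not ((not b ∧ (c ∨ (c → a))) → a) ∨ a) ∧ (b ∧ b)) = min(0, 0.42) = 0
not c: Gödel ¬ of 0.25 = 0 (operand ≠ 0)
((not (not ((not b ∧ (c ∨ (c → a))) → a) ∨ a) ∧ (b ∧ b)) → not c): 0 ≤ 0, so result = 1
(b → b): 0.42 ≤ 0.42, so result = 1
(a → a): 0.33 ≤ 0.33, so result = 1
((b → b) ∨ (a → a)) = max(1, 1) = 1
not ((b → b) ∨ (a → a)): Gödel ¬ of 1 = 0 (operand ≠ 0)
(((not (not ((not b ∧ (c ∨ (c → a))) → a) ∨ a) ∧ (b ∧ b)) → not c) → not ((b → b) ∨ (a → a))): 1 > 0, so result = 0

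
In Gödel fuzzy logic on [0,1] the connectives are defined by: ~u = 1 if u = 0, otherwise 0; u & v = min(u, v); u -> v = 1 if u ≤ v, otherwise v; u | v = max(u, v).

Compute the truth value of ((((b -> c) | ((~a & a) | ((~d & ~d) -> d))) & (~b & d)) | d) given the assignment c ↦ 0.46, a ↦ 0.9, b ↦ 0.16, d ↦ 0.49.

0.49

(b -> c): 0.16 ≤ 0.46, so result = 1
~a: Gödel ¬ of 0.9 = 0 (operand ≠ 0)
(~a & a) = min(0, 0.9) = 0
~d: Gödel ¬ of 0.49 = 0 (operand ≠ 0)
~d: Gödel ¬ of 0.49 = 0 (operand ≠ 0)
(~d & ~d) = min(0, 0) = 0
((~d & ~d) -> d): 0 ≤ 0.49, so result = 1
((~a & a) | ((~d & ~d) -> d)) = max(0, 1) = 1
((b -> c) | ((~a & a) | ((~d & ~d) -> d))) = max(1, 1) = 1
~b: Gödel ¬ of 0.16 = 0 (operand ≠ 0)
(~b & d) = min(0, 0.49) = 0
(((b -> c) | ((~a & a) | ((~d & ~d) -> d))) & (~b & d)) = min(1, 0) = 0
((((b -> c) | ((~a & a) | ((~d & ~d) -> d))) & (~b & d)) | d) = max(0, 0.49) = 0.49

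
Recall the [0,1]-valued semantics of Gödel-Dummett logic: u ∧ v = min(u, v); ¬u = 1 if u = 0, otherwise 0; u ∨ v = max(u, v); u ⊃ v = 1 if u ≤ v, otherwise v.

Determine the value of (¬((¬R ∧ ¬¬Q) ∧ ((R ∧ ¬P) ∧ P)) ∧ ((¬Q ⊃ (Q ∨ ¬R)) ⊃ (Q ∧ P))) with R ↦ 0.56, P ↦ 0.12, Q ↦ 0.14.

0.12

¬R: Gödel ¬ of 0.56 = 0 (operand ≠ 0)
¬Q: Gödel ¬ of 0.14 = 0 (operand ≠ 0)
¬¬Q: Gödel ¬ of 0 = 1 (operand is 0)
(¬R ∧ ¬¬Q) = min(0, 1) = 0
¬P: Gödel ¬ of 0.12 = 0 (operand ≠ 0)
(R ∧ ¬P) = min(0.56, 0) = 0
((R ∧ ¬P) ∧ P) = min(0, 0.12) = 0
((¬R ∧ ¬¬Q) ∧ ((R ∧ ¬P) ∧ P)) = min(0, 0) = 0
¬((¬R ∧ ¬¬Q) ∧ ((R ∧ ¬P) ∧ P)): Gödel ¬ of 0 = 1 (operand is 0)
¬Q: Gödel ¬ of 0.14 = 0 (operand ≠ 0)
¬R: Gödel ¬ of 0.56 = 0 (operand ≠ 0)
(Q ∨ ¬R) = max(0.14, 0) = 0.14
(¬Q ⊃ (Q ∨ ¬R)): 0 ≤ 0.14, so result = 1
(Q ∧ P) = min(0.14, 0.12) = 0.12
((¬Q ⊃ (Q ∨ ¬R)) ⊃ (Q ∧ P)): 1 > 0.12, so result = 0.12
(¬((¬R ∧ ¬¬Q) ∧ ((R ∧ ¬P) ∧ P)) ∧ ((¬Q ⊃ (Q ∨ ¬R)) ⊃ (Q ∧ P))) = min(1, 0.12) = 0.12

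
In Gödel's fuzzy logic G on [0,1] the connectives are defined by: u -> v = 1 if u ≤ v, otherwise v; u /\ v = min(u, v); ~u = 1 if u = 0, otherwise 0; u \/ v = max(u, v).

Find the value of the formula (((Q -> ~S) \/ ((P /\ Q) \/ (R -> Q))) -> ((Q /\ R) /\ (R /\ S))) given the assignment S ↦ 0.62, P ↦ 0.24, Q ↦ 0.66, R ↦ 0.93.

0.62

~S: Gödel ¬ of 0.62 = 0 (operand ≠ 0)
(Q -> ~S): 0.66 > 0, so result = 0
(P /\ Q) = min(0.24, 0.66) = 0.24
(R -> Q): 0.93 > 0.66, so result = 0.66
((P /\ Q) \/ (R -> Q)) = max(0.24, 0.66) = 0.66
((Q -> ~S) \/ ((P /\ Q) \/ (R -> Q))) = max(0, 0.66) = 0.66
(Q /\ R) = min(0.66, 0.93) = 0.66
(R /\ S) = min(0.93, 0.62) = 0.62
((Q /\ R) /\ (R /\ S)) = min(0.66, 0.62) = 0.62
(((Q -> ~S) \/ ((P /\ Q) \/ (R -> Q))) -> ((Q /\ R) /\ (R /\ S))): 0.66 > 0.62, so result = 0.62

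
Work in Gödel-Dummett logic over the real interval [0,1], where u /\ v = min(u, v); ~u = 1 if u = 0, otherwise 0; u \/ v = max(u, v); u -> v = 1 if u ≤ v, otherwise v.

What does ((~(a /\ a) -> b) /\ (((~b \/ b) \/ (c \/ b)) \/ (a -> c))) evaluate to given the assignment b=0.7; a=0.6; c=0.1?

0.70

(a /\ a) = min(0.6, 0.6) = 0.6
~(a /\ a): Gödel ¬ of 0.6 = 0 (operand ≠ 0)
(~(a /\ a) -> b): 0 ≤ 0.7, so result = 1
~b: Gödel ¬ of 0.7 = 0 (operand ≠ 0)
(~b \/ b) = max(0, 0.7) = 0.7
(c \/ b) = max(0.1, 0.7) = 0.7
((~b \/ b) \/ (c \/ b)) = max(0.7, 0.7) = 0.7
(a -> c): 0.6 > 0.1, so result = 0.1
(((~b \/ b) \/ (c \/ b)) \/ (a -> c)) = max(0.7, 0.1) = 0.7
((~(a /\ a) -> b) /\ (((~b \/ b) \/ (c \/ b)) \/ (a -> c))) = min(1, 0.7) = 0.7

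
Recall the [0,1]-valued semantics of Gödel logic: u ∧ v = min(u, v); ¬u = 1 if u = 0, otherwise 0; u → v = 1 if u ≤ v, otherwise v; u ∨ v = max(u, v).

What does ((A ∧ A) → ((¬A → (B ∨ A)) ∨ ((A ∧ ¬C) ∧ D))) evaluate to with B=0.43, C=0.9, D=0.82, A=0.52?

1.00

(A ∧ A) = min(0.52, 0.52) = 0.52
¬A: Gödel ¬ of 0.52 = 0 (operand ≠ 0)
(B ∨ A) = max(0.43, 0.52) = 0.52
(¬A → (B ∨ A)): 0 ≤ 0.52, so result = 1
¬C: Gödel ¬ of 0.9 = 0 (operand ≠ 0)
(A ∧ ¬C) = min(0.52, 0) = 0
((A ∧ ¬C) ∧ D) = min(0, 0.82) = 0
((¬A → (B ∨ A)) ∨ ((A ∧ ¬C) ∧ D)) = max(1, 0) = 1
((A ∧ A) → ((¬A → (B ∨ A)) ∨ ((A ∧ ¬C) ∧ D))): 0.52 ≤ 1, so result = 1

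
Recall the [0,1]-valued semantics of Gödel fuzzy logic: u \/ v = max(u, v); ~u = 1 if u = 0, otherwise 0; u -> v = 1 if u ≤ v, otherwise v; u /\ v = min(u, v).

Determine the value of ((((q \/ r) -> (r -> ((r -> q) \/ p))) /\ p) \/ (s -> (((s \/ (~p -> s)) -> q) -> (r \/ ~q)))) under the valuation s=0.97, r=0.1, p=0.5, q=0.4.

(q \/ r) = max(0.4, 0.1) = 0.4
(r -> q): 0.1 ≤ 0.4, so result = 1
((r -> q) \/ p) = max(1, 0.5) = 1
(r -> ((r -> q) \/ p)): 0.1 ≤ 1, so result = 1
((q \/ r) -> (r -> ((r -> q) \/ p))): 0.4 ≤ 1, so result = 1
(((q \/ r) -> (r -> ((r -> q) \/ p))) /\ p) = min(1, 0.5) = 0.5
~p: Gödel ¬ of 0.5 = 0 (operand ≠ 0)
(~p -> s): 0 ≤ 0.97, so result = 1
(s \/ (~p -> s)) = max(0.97, 1) = 1
((s \/ (~p -> s)) -> q): 1 > 0.4, so result = 0.4
~q: Gödel ¬ of 0.4 = 0 (operand ≠ 0)
(r \/ ~q) = max(0.1, 0) = 0.1
(((s \/ (~p -> s)) -> q) -> (r \/ ~q)): 0.4 > 0.1, so result = 0.1
(s -> (((s \/ (~p -> s)) -> q) -> (r \/ ~q))): 0.97 > 0.1, so result = 0.1
((((q \/ r) -> (r -> ((r -> q) \/ p))) /\ p) \/ (s -> (((s \/ (~p -> s)) -> q) -> (r \/ ~q)))) = max(0.5, 0.1) = 0.5

0.50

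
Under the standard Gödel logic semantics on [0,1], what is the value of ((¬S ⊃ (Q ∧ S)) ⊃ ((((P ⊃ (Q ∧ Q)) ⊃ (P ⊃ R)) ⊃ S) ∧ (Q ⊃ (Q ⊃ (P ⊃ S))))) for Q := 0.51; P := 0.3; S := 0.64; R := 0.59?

¬S: Gödel ¬ of 0.64 = 0 (operand ≠ 0)
(Q ∧ S) = min(0.51, 0.64) = 0.51
(¬S ⊃ (Q ∧ S)): 0 ≤ 0.51, so result = 1
(Q ∧ Q) = min(0.51, 0.51) = 0.51
(P ⊃ (Q ∧ Q)): 0.3 ≤ 0.51, so result = 1
(P ⊃ R): 0.3 ≤ 0.59, so result = 1
((P ⊃ (Q ∧ Q)) ⊃ (P ⊃ R)): 1 ≤ 1, so result = 1
(((P ⊃ (Q ∧ Q)) ⊃ (P ⊃ R)) ⊃ S): 1 > 0.64, so result = 0.64
(P ⊃ S): 0.3 ≤ 0.64, so result = 1
(Q ⊃ (P ⊃ S)): 0.51 ≤ 1, so result = 1
(Q ⊃ (Q ⊃ (P ⊃ S))): 0.51 ≤ 1, so result = 1
((((P ⊃ (Q ∧ Q)) ⊃ (P ⊃ R)) ⊃ S) ∧ (Q ⊃ (Q ⊃ (P ⊃ S)))) = min(0.64, 1) = 0.64
((¬S ⊃ (Q ∧ S)) ⊃ ((((P ⊃ (Q ∧ Q)) ⊃ (P ⊃ R)) ⊃ S) ∧ (Q ⊃ (Q ⊃ (P ⊃ S))))): 1 > 0.64, so result = 0.64

0.64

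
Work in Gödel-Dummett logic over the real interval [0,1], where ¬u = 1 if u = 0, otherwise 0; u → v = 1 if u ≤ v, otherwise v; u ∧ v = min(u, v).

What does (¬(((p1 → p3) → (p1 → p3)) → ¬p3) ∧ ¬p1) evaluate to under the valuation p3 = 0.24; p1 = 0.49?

0.00

(p1 → p3): 0.49 > 0.24, so result = 0.24
(p1 → p3): 0.49 > 0.24, so result = 0.24
((p1 → p3) → (p1 → p3)): 0.24 ≤ 0.24, so result = 1
¬p3: Gödel ¬ of 0.24 = 0 (operand ≠ 0)
(((p1 → p3) → (p1 → p3)) → ¬p3): 1 > 0, so result = 0
¬(((p1 → p3) → (p1 → p3)) → ¬p3): Gödel ¬ of 0 = 1 (operand is 0)
¬p1: Gödel ¬ of 0.49 = 0 (operand ≠ 0)
(¬(((p1 → p3) → (p1 → p3)) → ¬p3) ∧ ¬p1) = min(1, 0) = 0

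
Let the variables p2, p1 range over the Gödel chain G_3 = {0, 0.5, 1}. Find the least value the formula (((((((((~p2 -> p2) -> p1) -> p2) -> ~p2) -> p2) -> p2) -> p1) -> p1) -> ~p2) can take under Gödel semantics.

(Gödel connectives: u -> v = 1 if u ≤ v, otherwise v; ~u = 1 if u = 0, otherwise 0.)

The minimum is attained at p2 = 0.5, p1 = 0:
  ~p2: Gödel ¬ of 0.5 = 0 (operand ≠ 0)
  (~p2 -> p2): 0 ≤ 0.5, so result = 1
  ((~p2 -> p2) -> p1): 1 > 0, so result = 0
  (((~p2 -> p2) -> p1) -> p2): 0 ≤ 0.5, so result = 1
  ~p2: Gödel ¬ of 0.5 = 0 (operand ≠ 0)
  ((((~p2 -> p2) -> p1) -> p2) -> ~p2): 1 > 0, so result = 0
  (((((~p2 -> p2) -> p1) -> p2) -> ~p2) -> p2): 0 ≤ 0.5, so result = 1
  ((((((~p2 -> p2) -> p1) -> p2) -> ~p2) -> p2) -> p2): 1 > 0.5, so result = 0.5
  (((((((~p2 -> p2) -> p1) -> p2) -> ~p2) -> p2) -> p2) -> p1): 0.5 > 0, so result = 0
  ((((((((~p2 -> p2) -> p1) -> p2) -> ~p2) -> p2) -> p2) -> p1) -> p1): 0 ≤ 0, so result = 1
  ~p2: Gödel ¬ of 0.5 = 0 (operand ≠ 0)
  (((((((((~p2 -> p2) -> p1) -> p2) -> ~p2) -> p2) -> p2) -> p1) -> p1) -> ~p2): 1 > 0, so result = 0
Checking all 9 assignments confirms none give a value below 0.00.

0.00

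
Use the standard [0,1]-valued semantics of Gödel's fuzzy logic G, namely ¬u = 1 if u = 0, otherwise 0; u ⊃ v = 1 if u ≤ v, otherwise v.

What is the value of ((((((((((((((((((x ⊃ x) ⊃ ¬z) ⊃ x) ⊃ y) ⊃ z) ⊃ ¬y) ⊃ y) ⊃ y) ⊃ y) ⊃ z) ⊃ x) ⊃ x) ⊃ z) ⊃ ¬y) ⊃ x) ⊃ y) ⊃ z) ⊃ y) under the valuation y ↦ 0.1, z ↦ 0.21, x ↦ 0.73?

0.10

(x ⊃ x): 0.73 ≤ 0.73, so result = 1
¬z: Gödel ¬ of 0.21 = 0 (operand ≠ 0)
((x ⊃ x) ⊃ ¬z): 1 > 0, so result = 0
(((x ⊃ x) ⊃ ¬z) ⊃ x): 0 ≤ 0.73, so result = 1
((((x ⊃ x) ⊃ ¬z) ⊃ x) ⊃ y): 1 > 0.1, so result = 0.1
(((((x ⊃ x) ⊃ ¬z) ⊃ x) ⊃ y) ⊃ z): 0.1 ≤ 0.21, so result = 1
¬y: Gödel ¬ of 0.1 = 0 (operand ≠ 0)
((((((x ⊃ x) ⊃ ¬z) ⊃ x) ⊃ y) ⊃ z) ⊃ ¬y): 1 > 0, so result = 0
(((((((x ⊃ x) ⊃ ¬z) ⊃ x) ⊃ y) ⊃ z) ⊃ ¬y) ⊃ y): 0 ≤ 0.1, so result = 1
((((((((x ⊃ x) ⊃ ¬z) ⊃ x) ⊃ y) ⊃ z) ⊃ ¬y) ⊃ y) ⊃ y): 1 > 0.1, so result = 0.1
(((((((((x ⊃ x) ⊃ ¬z) ⊃ x) ⊃ y) ⊃ z) ⊃ ¬y) ⊃ y) ⊃ y) ⊃ y): 0.1 ≤ 0.1, so result = 1
((((((((((x ⊃ x) ⊃ ¬z) ⊃ x) ⊃ y) ⊃ z) ⊃ ¬y) ⊃ y) ⊃ y) ⊃ y) ⊃ z): 1 > 0.21, so result = 0.21
(((((((((((x ⊃ x) ⊃ ¬z) ⊃ x) ⊃ y) ⊃ z) ⊃ ¬y) ⊃ y) ⊃ y) ⊃ y) ⊃ z) ⊃ x): 0.21 ≤ 0.73, so result = 1
((((((((((((x ⊃ x) ⊃ ¬z) ⊃ x) ⊃ y) ⊃ z) ⊃ ¬y) ⊃ y) ⊃ y) ⊃ y) ⊃ z) ⊃ x) ⊃ x): 1 > 0.73, so result = 0.73
(((((((((((((x ⊃ x) ⊃ ¬z) ⊃ x) ⊃ y) ⊃ z) ⊃ ¬y) ⊃ y) ⊃ y) ⊃ y) ⊃ z) ⊃ x) ⊃ x) ⊃ z): 0.73 > 0.21, so result = 0.21
¬y: Gödel ¬ of 0.1 = 0 (operand ≠ 0)
((((((((((((((x ⊃ x) ⊃ ¬z) ⊃ x) ⊃ y) ⊃ z) ⊃ ¬y) ⊃ y) ⊃ y) ⊃ y) ⊃ z) ⊃ x) ⊃ x) ⊃ z) ⊃ ¬y): 0.21 > 0, so result = 0
(((((((((((((((x ⊃ x) ⊃ ¬z) ⊃ x) ⊃ y) ⊃ z) ⊃ ¬y) ⊃ y) ⊃ y) ⊃ y) ⊃ z) ⊃ x) ⊃ x) ⊃ z) ⊃ ¬y) ⊃ x): 0 ≤ 0.73, so result = 1
((((((((((((((((x ⊃ x) ⊃ ¬z) ⊃ x) ⊃ y) ⊃ z) ⊃ ¬y) ⊃ y) ⊃ y) ⊃ y) ⊃ z) ⊃ x) ⊃ x) ⊃ z) ⊃ ¬y) ⊃ x) ⊃ y): 1 > 0.1, so result = 0.1
(((((((((((((((((x ⊃ x) ⊃ ¬z) ⊃ x) ⊃ y) ⊃ z) ⊃ ¬y) ⊃ y) ⊃ y) ⊃ y) ⊃ z) ⊃ x) ⊃ x) ⊃ z) ⊃ ¬y) ⊃ x) ⊃ y) ⊃ z): 0.1 ≤ 0.21, so result = 1
((((((((((((((((((x ⊃ x) ⊃ ¬z) ⊃ x) ⊃ y) ⊃ z) ⊃ ¬y) ⊃ y) ⊃ y) ⊃ y) ⊃ z) ⊃ x) ⊃ x) ⊃ z) ⊃ ¬y) ⊃ x) ⊃ y) ⊃ z) ⊃ y): 1 > 0.1, so result = 0.1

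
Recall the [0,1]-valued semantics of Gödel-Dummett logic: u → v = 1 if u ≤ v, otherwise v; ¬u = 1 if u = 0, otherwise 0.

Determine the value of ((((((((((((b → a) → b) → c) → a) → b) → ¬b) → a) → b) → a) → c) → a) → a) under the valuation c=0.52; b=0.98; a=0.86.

0.86

(b → a): 0.98 > 0.86, so result = 0.86
((b → a) → b): 0.86 ≤ 0.98, so result = 1
(((b → a) → b) → c): 1 > 0.52, so result = 0.52
((((b → a) → b) → c) → a): 0.52 ≤ 0.86, so result = 1
(((((b → a) → b) → c) → a) → b): 1 > 0.98, so result = 0.98
¬b: Gödel ¬ of 0.98 = 0 (operand ≠ 0)
((((((b → a) → b) → c) → a) → b) → ¬b): 0.98 > 0, so result = 0
(((((((b → a) → b) → c) → a) → b) → ¬b) → a): 0 ≤ 0.86, so result = 1
((((((((b → a) → b) → c) → a) → b) → ¬b) → a) → b): 1 > 0.98, so result = 0.98
(((((((((b → a) → b) → c) → a) → b) → ¬b) → a) → b) → a): 0.98 > 0.86, so result = 0.86
((((((((((b → a) → b) → c) → a) → b) → ¬b) → a) → b) → a) → c): 0.86 > 0.52, so result = 0.52
(((((((((((b → a) → b) → c) → a) → b) → ¬b) → a) → b) → a) → c) → a): 0.52 ≤ 0.86, so result = 1
((((((((((((b → a) → b) → c) → a) → b) → ¬b) → a) → b) → a) → c) → a) → a): 1 > 0.86, so result = 0.86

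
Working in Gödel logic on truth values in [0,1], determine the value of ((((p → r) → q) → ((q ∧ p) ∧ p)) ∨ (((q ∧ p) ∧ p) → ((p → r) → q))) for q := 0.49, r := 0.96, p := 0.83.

1.00

(p → r): 0.83 ≤ 0.96, so result = 1
((p → r) → q): 1 > 0.49, so result = 0.49
(q ∧ p) = min(0.49, 0.83) = 0.49
((q ∧ p) ∧ p) = min(0.49, 0.83) = 0.49
(((p → r) → q) → ((q ∧ p) ∧ p)): 0.49 ≤ 0.49, so result = 1
(q ∧ p) = min(0.49, 0.83) = 0.49
((q ∧ p) ∧ p) = min(0.49, 0.83) = 0.49
(p → r): 0.83 ≤ 0.96, so result = 1
((p → r) → q): 1 > 0.49, so result = 0.49
(((q ∧ p) ∧ p) → ((p → r) → q)): 0.49 ≤ 0.49, so result = 1
((((p → r) → q) → ((q ∧ p) ∧ p)) ∨ (((q ∧ p) ∧ p) → ((p → r) → q))) = max(1, 1) = 1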